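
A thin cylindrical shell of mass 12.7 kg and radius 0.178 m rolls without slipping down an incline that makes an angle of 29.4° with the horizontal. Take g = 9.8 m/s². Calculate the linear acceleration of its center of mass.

a ≈ 2.41 m/s²

Translation along the incline: Mg sinθ − f = Ma.
Rotation about the center: fR = Iα with I = MR². No-slip gives a = αR, so f = (I/R²)a = M a.
Substituting: Mg sinθ = (1 + 1.000)Ma, so a = g sinθ/(1 + 1.000) = (9.8) sin 29.4° / 2.000 = 2.405 m/s².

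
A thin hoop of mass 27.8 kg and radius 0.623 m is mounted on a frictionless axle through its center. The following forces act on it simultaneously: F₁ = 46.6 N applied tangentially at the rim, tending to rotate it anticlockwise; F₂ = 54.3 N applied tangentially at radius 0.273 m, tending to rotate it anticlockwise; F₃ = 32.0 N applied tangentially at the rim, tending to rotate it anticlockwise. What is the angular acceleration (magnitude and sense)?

α ≈ 5.91 rad/s², anticlockwise

I = MR² = (27.8)(0.623)² = 10.79 kg·m².
Taking anticlockwise as positive: τ₁ = +(46.6)(0.623) = +29.03 N·m; τ₂ = +(54.3)(0.273) = +14.82 N·m; τ₃ = +(32.0)(0.623) = +19.94 N·m.
Net torque τ = 63.79 N·m.
α = τ/I = 63.79/10.79 = 5.912 rad/s².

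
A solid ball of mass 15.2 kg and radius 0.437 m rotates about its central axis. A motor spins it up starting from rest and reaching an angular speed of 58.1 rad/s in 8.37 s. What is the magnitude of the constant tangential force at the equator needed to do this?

I = (2/5)MR² = (2/5)(15.2)(0.437)² = 1.161 kg·m².
α = Δω/Δt = (58.1 − 0)/8.37 = 6.941 rad/s².
The required torque is τ = Iα = (1.161)(6.941) = 8.060 N·m.
A tangential force at the equator gives τ = FR, so F = τ/R = 8.060/0.437 = 18.44 N.

F ≈ 18.4 N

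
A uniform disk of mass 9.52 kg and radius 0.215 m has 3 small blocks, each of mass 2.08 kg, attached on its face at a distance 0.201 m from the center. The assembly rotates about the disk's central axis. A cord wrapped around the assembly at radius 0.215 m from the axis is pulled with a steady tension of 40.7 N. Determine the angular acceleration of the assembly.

I_disk = ½MR² = ½(9.52)(0.215)² = 0.2200 kg·m².
I_blocks = 3·m·r² = 3(2.08)(0.201)² = 0.2521 kg·m².
Total I = 0.4721 kg·m².
τ = F r = (40.7)(0.215) = 8.751 N·m.
α = τ/I = 8.751/0.4721 = 18.53 rad/s².

α ≈ 18.5 rad/s²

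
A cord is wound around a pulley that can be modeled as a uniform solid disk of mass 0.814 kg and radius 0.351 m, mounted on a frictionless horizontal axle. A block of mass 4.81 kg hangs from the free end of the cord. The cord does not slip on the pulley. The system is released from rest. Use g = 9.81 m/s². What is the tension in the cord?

I = ½MR² = (1/2)(0.814)(0.351)² = 0.05014 kg·m².
Block: mg − T = ma. Pulley: TR = Iα. No-slip: a = αR, so T = (I/R²)a = 0.4070·a.
Then mg = (m + 0.4070)a, so a = (4.81)(9.81)/(4.81 + 0.4070) = 9.045 m/s².
T = 0.4070·a = 3.681 N.

T ≈ 3.68 N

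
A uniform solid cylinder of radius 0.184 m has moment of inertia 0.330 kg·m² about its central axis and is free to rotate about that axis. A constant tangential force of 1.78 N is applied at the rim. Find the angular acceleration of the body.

α ≈ 0.992 rad/s²

τ = F R = (1.78)(0.184) = 0.3275 N·m.
Newton's second law for rotation, τ = Iα, gives α = τ/I = 0.3275/0.3300 = 0.9925 rad/s².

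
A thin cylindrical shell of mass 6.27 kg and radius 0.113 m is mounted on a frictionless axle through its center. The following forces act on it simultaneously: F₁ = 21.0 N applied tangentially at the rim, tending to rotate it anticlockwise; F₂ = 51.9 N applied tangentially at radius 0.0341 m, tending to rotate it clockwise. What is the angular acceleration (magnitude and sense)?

I = MR² = (6.27)(0.113)² = 0.08006 kg·m².
Taking anticlockwise as positive: τ₁ = +(21.0)(0.113) = +2.373 N·m; τ₂ = −(51.9)(0.0341) = −1.770 N·m.
Net torque τ = 0.6032 N·m.
α = τ/I = 0.6032/0.08006 = 7.534 rad/s².

α ≈ 7.53 rad/s², anticlockwise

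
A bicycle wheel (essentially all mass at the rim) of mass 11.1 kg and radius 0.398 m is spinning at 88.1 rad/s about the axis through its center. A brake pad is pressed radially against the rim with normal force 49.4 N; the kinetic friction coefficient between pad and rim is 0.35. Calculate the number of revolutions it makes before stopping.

I = MR² = (11.1)(0.398)² = 1.758 kg·m².
Friction force f = μN = (0.35)(49.4) = 17.29 N at the rim; torque magnitude τ = fR = 6.881 N·m, opposing ω.
|α| = τ/I = 6.881/1.758 = 3.914 rad/s² (deceleration).
ω² = ω₀² − 2|α|θ with ω = 0 ⇒ θ = ω₀²/(2|α|) = 991.6 rad = 157.8 rev.

≈ 158 revolutions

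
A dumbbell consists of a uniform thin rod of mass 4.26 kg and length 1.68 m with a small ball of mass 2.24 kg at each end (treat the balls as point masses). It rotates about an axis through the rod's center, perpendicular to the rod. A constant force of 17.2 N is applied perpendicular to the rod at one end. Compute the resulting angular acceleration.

I_rod = (1/12)ML² = (1/12)(4.26)(1.68)² = 1.002 kg·m².
I_balls = 2·m·(L/2)² = 2(2.24)(0.8400)² = 3.161 kg·m².
Total I = 4.163 kg·m².
τ = F·(L/2) = (17.2)(0.840) = 14.45 N·m.
α = τ/I = 14.45/4.163 = 3.471 rad/s².

α ≈ 3.47 rad/s²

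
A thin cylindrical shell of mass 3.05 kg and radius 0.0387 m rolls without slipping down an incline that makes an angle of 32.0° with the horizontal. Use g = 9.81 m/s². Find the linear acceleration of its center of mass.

a ≈ 2.60 m/s²

Translation along the incline: Mg sinθ − f = Ma.
Rotation about the center: fR = Iα with I = MR². No-slip gives a = αR, so f = (I/R²)a = M a.
Substituting: Mg sinθ = (1 + 1.000)Ma, so a = g sinθ/(1 + 1.000) = (9.81) sin 32.0° / 2.000 = 2.599 m/s².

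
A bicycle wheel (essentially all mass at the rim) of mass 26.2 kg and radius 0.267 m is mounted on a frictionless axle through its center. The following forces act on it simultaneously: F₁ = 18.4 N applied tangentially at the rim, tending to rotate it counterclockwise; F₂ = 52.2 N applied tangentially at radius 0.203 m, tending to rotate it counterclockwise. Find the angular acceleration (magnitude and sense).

I = MR² = (26.2)(0.267)² = 1.868 kg·m².
Taking counterclockwise as positive: τ₁ = +(18.4)(0.267) = +4.913 N·m; τ₂ = +(52.2)(0.203) = +10.60 N·m.
Net torque τ = 15.51 N·m.
α = τ/I = 15.51/1.868 = 8.304 rad/s².

α ≈ 8.30 rad/s², counterclockwise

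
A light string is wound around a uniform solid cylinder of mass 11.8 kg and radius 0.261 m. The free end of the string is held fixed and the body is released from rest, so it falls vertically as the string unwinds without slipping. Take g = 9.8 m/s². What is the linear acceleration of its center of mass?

Translation: Mg − T = Ma. Rotation about the center: TR = Iα with I = ½MR².
With a = αR: T = (I/R²)a = (1/2)M a, so Mg = (1 + 0.5000)Ma.
a = g/(1 + 0.5000) = 9.8/1.500 = 6.533 m/s².

a ≈ 6.53 m/s²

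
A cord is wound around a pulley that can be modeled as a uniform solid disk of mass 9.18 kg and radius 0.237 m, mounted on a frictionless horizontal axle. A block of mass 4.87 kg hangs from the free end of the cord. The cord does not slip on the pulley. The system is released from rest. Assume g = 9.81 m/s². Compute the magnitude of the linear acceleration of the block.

a ≈ 5.05 m/s²

I = ½MR² = (1/2)(9.18)(0.237)² = 0.2578 kg·m².
Block: mg − T = ma. Pulley: TR = Iα. No-slip: a = αR, so T = (I/R²)a = 4.590·a.
Then mg = (m + 4.590)a, so a = (4.87)(9.81)/(4.87 + 4.590) = 5.050 m/s².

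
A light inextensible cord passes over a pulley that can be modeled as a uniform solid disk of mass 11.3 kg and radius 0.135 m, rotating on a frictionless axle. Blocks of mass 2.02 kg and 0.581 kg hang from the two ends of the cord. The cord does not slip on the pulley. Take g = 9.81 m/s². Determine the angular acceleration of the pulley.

I = ½MR² = (1/2)(11.3)(0.135)² = 0.1030 kg·m².
Heavier block: m₁g − T₁ = m₁a. Lighter block: T₂ − m₂g = m₂a.
Pulley: (T₁ − T₂)R = Iα = I(a/R), so T₁ − T₂ = (I/R²)a = (1/2)M_p a = 5.650·a.
Adding the three: (m₁ − m₂)g = (m₁ + m₂ + 5.650)a, so a = (2.02 − 0.581)(9.81)/(2.02 + 0.581 + 5.650) = 1.711 m/s².
α = a/R = 1.711/0.135 = 12.67 rad/s².

α ≈ 12.7 rad/s²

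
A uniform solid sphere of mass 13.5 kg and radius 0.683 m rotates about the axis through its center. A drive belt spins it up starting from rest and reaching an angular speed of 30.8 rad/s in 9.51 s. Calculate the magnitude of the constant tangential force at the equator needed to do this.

F ≈ 11.9 N

I = (2/5)MR² = (2/5)(13.5)(0.683)² = 2.519 kg·m².
α = Δω/Δt = (30.8 − 0)/9.51 = 3.239 rad/s².
The required torque is τ = Iα = (2.519)(3.239) = 8.158 N·m.
A tangential force at the equator gives τ = FR, so F = τ/R = 8.158/0.683 = 11.94 N.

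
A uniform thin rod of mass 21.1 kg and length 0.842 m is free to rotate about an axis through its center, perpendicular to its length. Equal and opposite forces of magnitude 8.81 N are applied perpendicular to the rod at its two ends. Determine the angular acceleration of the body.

I = (1/12)ML² = (1/12)(21.1)(0.842)² = 1.247 kg·m².
The couple gives τ = F·(L/2) + F·(L/2) = F L = (8.81)(0.842) = 7.418 N·m.
From τ = Iα: α = 7.418/1.247 = 5.951 rad/s².

α ≈ 5.95 rad/s²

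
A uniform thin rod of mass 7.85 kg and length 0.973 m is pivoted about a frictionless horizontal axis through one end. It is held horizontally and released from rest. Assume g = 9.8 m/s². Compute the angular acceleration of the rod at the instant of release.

About the pivot, I = (1/3)ML² = (1/3)(7.85)(0.973)² = 2.477 kg·m².
The weight acts at the center, a distance L/2 = 0.4865 m from the pivot; τ = Mg(L/2) = 37.43 N·m.
α = τ/I = 37.43/2.477 = 15.11 rad/s².

α ≈ 15.1 rad/s²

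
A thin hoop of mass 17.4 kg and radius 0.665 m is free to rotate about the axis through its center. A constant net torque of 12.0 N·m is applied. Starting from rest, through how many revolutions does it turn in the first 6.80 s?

≈ 5.74 revolutions

I = MR² = (17.4)(0.665)² = 7.695 kg·m².
α = τ/I = 12.0/7.695 = 1.560 rad/s².
θ = ½αt² = ½(1.560)(6.80)² = 36.06 rad.
Revolutions = θ/(2π) = 5.738.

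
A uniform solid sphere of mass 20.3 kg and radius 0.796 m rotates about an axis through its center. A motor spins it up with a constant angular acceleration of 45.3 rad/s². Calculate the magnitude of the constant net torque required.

τ ≈ 233 N·m

I = (2/5)MR² = (2/5)(20.3)(0.796)² = 5.145 kg·m².
τ = Iα = (5.145)(45.30) = 233.1 N·m.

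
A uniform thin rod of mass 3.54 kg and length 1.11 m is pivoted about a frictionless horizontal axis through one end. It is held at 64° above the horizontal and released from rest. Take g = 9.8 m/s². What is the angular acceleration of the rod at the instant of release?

α ≈ 5.81 rad/s²

About the pivot, I = (1/3)ML² = (1/3)(3.54)(1.11)² = 1.454 kg·m².
The weight acts at the center, a distance L/2 = 0.5550 m from the pivot; τ = Mg(L/2) cos 64° = 8.440 N·m.
α = τ/I = 8.440/1.454 = 5.805 rad/s².
(Equivalently α = (3g/(2L)) cos 64° = 5.805 rad/s².)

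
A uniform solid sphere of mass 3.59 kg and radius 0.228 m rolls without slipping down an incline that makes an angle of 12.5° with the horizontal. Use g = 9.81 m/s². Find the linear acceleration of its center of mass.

Translation along the incline: Mg sinθ − f = Ma.
Rotation about the center: fR = Iα with I = (2/5)MR². No-slip gives a = αR, so f = (I/R²)a = (2/5)M a.
Substituting: Mg sinθ = (1 + 0.4000)Ma, so a = g sinθ/(1 + 0.4000) = (9.81) sin 12.5° / 1.400 = 1.517 m/s².

a ≈ 1.52 m/s²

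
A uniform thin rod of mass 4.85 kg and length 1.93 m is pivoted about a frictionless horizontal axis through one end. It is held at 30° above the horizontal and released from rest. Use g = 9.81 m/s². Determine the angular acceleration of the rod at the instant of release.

About the pivot, I = (1/3)ML² = (1/3)(4.85)(1.93)² = 6.022 kg·m².
The weight acts at the center, a distance L/2 = 0.9650 m from the pivot; τ = Mg(L/2) cos 30° = 39.76 N·m.
α = τ/I = 39.76/6.022 = 6.603 rad/s².
(Equivalently α = (3g/(2L)) cos 30° = 6.603 rad/s².)

α ≈ 6.60 rad/s²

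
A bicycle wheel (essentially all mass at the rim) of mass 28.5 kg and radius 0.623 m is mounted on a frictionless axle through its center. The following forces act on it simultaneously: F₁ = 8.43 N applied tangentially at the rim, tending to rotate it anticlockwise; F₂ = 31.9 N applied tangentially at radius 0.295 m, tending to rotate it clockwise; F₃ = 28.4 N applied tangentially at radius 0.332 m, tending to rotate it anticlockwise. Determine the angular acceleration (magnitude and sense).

α ≈ 0.476 rad/s², anticlockwise

I = MR² = (28.5)(0.623)² = 11.06 kg·m².
Taking anticlockwise as positive: τ₁ = +(8.43)(0.623) = +5.252 N·m; τ₂ = −(31.9)(0.295) = −9.410 N·m; τ₃ = +(28.4)(0.332) = +9.429 N·m.
Net torque τ = 5.270 N·m.
α = τ/I = 5.270/11.06 = 0.4764 rad/s².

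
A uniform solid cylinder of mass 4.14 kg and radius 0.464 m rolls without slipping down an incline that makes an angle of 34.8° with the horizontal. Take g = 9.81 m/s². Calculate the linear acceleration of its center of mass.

a ≈ 3.73 m/s²

Translation along the incline: Mg sinθ − f = Ma.
Rotation about the center: fR = Iα with I = ½MR². No-slip gives a = αR, so f = (I/R²)a = (1/2)M a.
Substituting: Mg sinθ = (1 + 0.5000)Ma, so a = g sinθ/(1 + 0.5000) = (9.81) sin 34.8° / 1.500 = 3.732 m/s².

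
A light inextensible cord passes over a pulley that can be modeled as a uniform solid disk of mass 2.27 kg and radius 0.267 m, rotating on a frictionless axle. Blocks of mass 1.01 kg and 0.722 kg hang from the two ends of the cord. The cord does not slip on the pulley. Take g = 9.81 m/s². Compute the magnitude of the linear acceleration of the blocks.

a ≈ 0.985 m/s²

I = ½MR² = (1/2)(2.27)(0.267)² = 0.08091 kg·m².
Heavier block: m₁g − T₁ = m₁a. Lighter block: T₂ − m₂g = m₂a.
Pulley: (T₁ − T₂)R = Iα = I(a/R), so T₁ − T₂ = (I/R²)a = (1/2)M_p a = 1.135·a.
Adding the three: (m₁ − m₂)g = (m₁ + m₂ + 1.135)a, so a = (1.01 − 0.722)(9.81)/(1.01 + 0.722 + 1.135) = 0.9854 m/s².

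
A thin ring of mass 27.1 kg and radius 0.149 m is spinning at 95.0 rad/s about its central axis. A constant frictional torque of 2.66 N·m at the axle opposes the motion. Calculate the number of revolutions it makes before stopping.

≈ 162 revolutions

I = MR² = (27.1)(0.149)² = 0.6016 kg·m².
The net torque has magnitude 2.66 N·m, opposing ω.
|α| = τ/I = 2.660/0.6016 = 4.421 rad/s² (deceleration).
ω² = ω₀² − 2|α|θ with ω = 0 ⇒ θ = ω₀²/(2|α|) = 1021 rad = 162.4 rev.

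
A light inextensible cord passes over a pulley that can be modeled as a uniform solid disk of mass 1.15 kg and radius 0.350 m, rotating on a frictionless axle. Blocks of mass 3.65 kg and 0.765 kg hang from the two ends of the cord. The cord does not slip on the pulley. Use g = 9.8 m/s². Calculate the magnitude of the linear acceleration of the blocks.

I = ½MR² = (1/2)(1.15)(0.350)² = 0.07044 kg·m².
Heavier block: m₁g − T₁ = m₁a. Lighter block: T₂ − m₂g = m₂a.
Pulley: (T₁ − T₂)R = Iα = I(a/R), so T₁ − T₂ = (I/R²)a = (1/2)M_p a = 0.5750·a.
Adding the three: (m₁ − m₂)g = (m₁ + m₂ + 0.5750)a, so a = (3.65 − 0.765)(9.8)/(3.65 + 0.765 + 0.5750) = 5.666 m/s².

a ≈ 5.67 m/s²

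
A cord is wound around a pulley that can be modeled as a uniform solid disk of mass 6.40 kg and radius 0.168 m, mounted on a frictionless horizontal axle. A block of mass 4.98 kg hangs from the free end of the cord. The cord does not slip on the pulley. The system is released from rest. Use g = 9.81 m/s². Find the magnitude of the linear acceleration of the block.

a ≈ 5.97 m/s²

I = ½MR² = (1/2)(6.40)(0.168)² = 0.09032 kg·m².
Block: mg − T = ma. Pulley: TR = Iα. No-slip: a = αR, so T = (I/R²)a = 3.200·a.
Then mg = (m + 3.200)a, so a = (4.98)(9.81)/(4.98 + 3.200) = 5.972 m/s².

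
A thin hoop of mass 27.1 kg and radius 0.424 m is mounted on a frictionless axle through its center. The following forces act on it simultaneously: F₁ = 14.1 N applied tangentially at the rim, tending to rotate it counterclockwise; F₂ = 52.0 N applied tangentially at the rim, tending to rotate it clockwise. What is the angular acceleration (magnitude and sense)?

I = MR² = (27.1)(0.424)² = 4.872 kg·m².
Taking counterclockwise as positive: τ₁ = +(14.1)(0.424) = +5.978 N·m; τ₂ = −(52.0)(0.424) = −22.05 N·m.
Net torque τ = -16.07 N·m.
α = τ/I = -16.07/4.872 = -3.298 rad/s².

α ≈ 3.30 rad/s², clockwise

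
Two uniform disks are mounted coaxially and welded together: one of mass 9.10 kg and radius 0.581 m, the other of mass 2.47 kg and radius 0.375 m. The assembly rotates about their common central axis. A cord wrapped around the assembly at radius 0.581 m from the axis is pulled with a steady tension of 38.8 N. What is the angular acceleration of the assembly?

I = ½M₁R₁² + ½M₂R₂² = ½(9.10)(0.581)² + ½(2.47)(0.375)² = 1.710 kg·m².
τ = F r = (38.8)(0.581) = 22.54 N·m.
α = τ/I = 22.54/1.710 = 13.19 rad/s².

α ≈ 13.2 rad/s²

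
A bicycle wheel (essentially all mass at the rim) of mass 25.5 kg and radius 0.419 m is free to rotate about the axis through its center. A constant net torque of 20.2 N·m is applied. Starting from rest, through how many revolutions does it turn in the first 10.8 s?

≈ 41.9 revolutions

I = MR² = (25.5)(0.419)² = 4.477 kg·m².
α = τ/I = 20.2/4.477 = 4.512 rad/s².
θ = ½αt² = ½(4.512)(10.8)² = 263.1 rad.
Revolutions = θ/(2π) = 41.88.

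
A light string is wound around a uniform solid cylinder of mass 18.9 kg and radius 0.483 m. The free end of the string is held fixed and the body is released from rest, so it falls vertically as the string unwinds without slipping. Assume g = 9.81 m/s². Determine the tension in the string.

T ≈ 61.8 N

Translation: Mg − T = Ma. Rotation about the center: TR = Iα with I = ½MR².
With a = αR: T = (I/R²)a = (1/2)M a, so Mg = (1 + 0.5000)Ma.
a = g/(1 + 0.5000) = 9.81/1.500 = 6.540 m/s².
T = 0.5000·M·a = (0.5000)(18.9)(6.540) = 61.80 N.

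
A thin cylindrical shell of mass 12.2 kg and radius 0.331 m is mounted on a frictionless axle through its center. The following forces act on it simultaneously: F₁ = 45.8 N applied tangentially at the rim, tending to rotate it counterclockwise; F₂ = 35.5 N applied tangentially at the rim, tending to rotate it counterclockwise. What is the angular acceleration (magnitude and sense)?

α ≈ 20.1 rad/s², counterclockwise

I = MR² = (12.2)(0.331)² = 1.337 kg·m².
Taking counterclockwise as positive: τ₁ = +(45.8)(0.331) = +15.16 N·m; τ₂ = +(35.5)(0.331) = +11.75 N·m.
Net torque τ = 26.91 N·m.
α = τ/I = 26.91/1.337 = 20.13 rad/s².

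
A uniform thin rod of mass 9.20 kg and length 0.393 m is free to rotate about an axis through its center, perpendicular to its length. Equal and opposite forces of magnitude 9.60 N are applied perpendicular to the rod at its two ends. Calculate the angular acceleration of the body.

α ≈ 31.9 rad/s²

I = (1/12)ML² = (1/12)(9.20)(0.393)² = 0.1184 kg·m².
The couple gives τ = F·(L/2) + F·(L/2) = F L = (9.60)(0.393) = 3.773 N·m.
Newton's second law for rotation, τ = Iα, gives α = τ/I = 3.773/0.1184 = 31.86 rad/s².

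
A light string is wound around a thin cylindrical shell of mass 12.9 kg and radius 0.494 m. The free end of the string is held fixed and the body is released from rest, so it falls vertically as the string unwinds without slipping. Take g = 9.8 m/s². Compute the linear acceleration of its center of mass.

Translation: Mg − T = Ma. Rotation about the center: TR = Iα with I = MR².
With a = αR: T = (I/R²)a = M a, so Mg = (1 + 1.000)Ma.
a = g/(1 + 1.000) = 9.8/2.000 = 4.900 m/s².

a ≈ 4.90 m/s²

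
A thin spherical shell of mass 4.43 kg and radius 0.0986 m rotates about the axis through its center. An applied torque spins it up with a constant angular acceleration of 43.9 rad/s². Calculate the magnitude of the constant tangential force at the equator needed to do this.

F ≈ 12.8 N

I = (2/3)MR² = (2/3)(4.43)(0.0986)² = 0.02871 kg·m².
The required torque is τ = Iα = (0.02871)(43.90) = 1.260 N·m.
A tangential force at the equator gives τ = FR, so F = τ/R = 1.260/0.0986 = 12.78 N.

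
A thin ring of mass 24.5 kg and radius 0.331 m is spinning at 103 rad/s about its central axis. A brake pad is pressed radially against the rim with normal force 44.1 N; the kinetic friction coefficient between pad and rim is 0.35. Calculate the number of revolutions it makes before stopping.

≈ 444 revolutions

I = MR² = (24.5)(0.331)² = 2.684 kg·m².
Friction force f = μN = (0.35)(44.1) = 15.43 N at the rim; torque magnitude τ = fR = 5.109 N·m, opposing ω.
|α| = τ/I = 5.109/2.684 = 1.903 rad/s² (deceleration).
ω² = ω₀² − 2|α|θ with ω = 0 ⇒ θ = ω₀²/(2|α|) = 2787 rad = 443.6 rev.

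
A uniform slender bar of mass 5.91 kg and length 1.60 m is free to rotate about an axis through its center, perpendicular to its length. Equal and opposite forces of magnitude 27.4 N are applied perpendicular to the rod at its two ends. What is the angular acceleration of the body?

α ≈ 34.8 rad/s²

I = (1/12)ML² = (1/12)(5.91)(1.60)² = 1.261 kg·m².
The couple gives τ = F·(L/2) + F·(L/2) = F L = (27.4)(1.60) = 43.84 N·m.
Newton's second law for rotation, τ = Iα, gives α = τ/I = 43.84/1.261 = 34.77 rad/s².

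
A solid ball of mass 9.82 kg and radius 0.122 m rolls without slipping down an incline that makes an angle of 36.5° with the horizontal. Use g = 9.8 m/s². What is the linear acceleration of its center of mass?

a ≈ 4.16 m/s²

Translation along the incline: Mg sinθ − f = Ma.
Rotation about the center: fR = Iα with I = (2/5)MR². No-slip gives a = αR, so f = (I/R²)a = (2/5)M a.
Substituting: Mg sinθ = (1 + 0.4000)Ma, so a = g sinθ/(1 + 0.4000) = (9.8) sin 36.5° / 1.400 = 4.164 m/s².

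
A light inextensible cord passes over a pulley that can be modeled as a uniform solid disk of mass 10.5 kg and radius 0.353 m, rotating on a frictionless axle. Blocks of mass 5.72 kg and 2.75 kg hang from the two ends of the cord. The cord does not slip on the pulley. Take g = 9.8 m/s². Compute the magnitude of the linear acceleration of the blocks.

I = ½MR² = (1/2)(10.5)(0.353)² = 0.6542 kg·m².
Heavier block: m₁g − T₁ = m₁a. Lighter block: T₂ − m₂g = m₂a.
Pulley: (T₁ − T₂)R = Iα = I(a/R), so T₁ − T₂ = (I/R²)a = (1/2)M_p a = 5.250·a.
Adding the three: (m₁ − m₂)g = (m₁ + m₂ + 5.250)a, so a = (5.72 − 2.75)(9.8)/(5.72 + 2.75 + 5.250) = 2.121 m/s².

a ≈ 2.12 m/s²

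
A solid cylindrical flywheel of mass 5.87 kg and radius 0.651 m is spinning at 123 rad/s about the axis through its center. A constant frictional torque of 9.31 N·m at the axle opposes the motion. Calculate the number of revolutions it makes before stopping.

I = ½MR² = (1/2)(5.87)(0.651)² = 1.244 kg·m².
The net torque has magnitude 9.31 N·m, opposing ω.
|α| = τ/I = 9.310/1.244 = 7.485 rad/s² (deceleration).
ω² = ω₀² − 2|α|θ with ω = 0 ⇒ θ = ω₀²/(2|α|) = 1011 rad = 160.8 rev.

≈ 161 revolutions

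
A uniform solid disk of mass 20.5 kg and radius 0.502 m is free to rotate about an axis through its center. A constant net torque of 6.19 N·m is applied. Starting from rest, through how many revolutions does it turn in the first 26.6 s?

I = ½MR² = (1/2)(20.5)(0.502)² = 2.583 kg·m².
α = τ/I = 6.19/2.583 = 2.396 rad/s².
θ = ½αt² = ½(2.396)(26.6)² = 847.8 rad.
Revolutions = θ/(2π) = 134.9.

≈ 135 revolutions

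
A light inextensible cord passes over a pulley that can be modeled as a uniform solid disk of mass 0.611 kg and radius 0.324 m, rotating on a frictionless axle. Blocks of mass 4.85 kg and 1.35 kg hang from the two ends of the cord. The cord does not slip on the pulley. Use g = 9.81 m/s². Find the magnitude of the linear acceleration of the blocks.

I = ½MR² = (1/2)(0.611)(0.324)² = 0.03207 kg·m².
Heavier block: m₁g − T₁ = m₁a. Lighter block: T₂ − m₂g = m₂a.
Pulley: (T₁ − T₂)R = Iα = I(a/R), so T₁ − T₂ = (I/R²)a = (1/2)M_p a = 0.3055·a.
Adding the three: (m₁ − m₂)g = (m₁ + m₂ + 0.3055)a, so a = (4.85 − 1.35)(9.81)/(4.85 + 1.35 + 0.3055) = 5.278 m/s².

a ≈ 5.28 m/s²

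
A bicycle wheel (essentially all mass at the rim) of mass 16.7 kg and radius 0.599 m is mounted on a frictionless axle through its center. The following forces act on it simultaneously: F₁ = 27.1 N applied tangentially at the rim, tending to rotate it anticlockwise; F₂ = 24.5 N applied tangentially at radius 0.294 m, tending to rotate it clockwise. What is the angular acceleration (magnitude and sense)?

I = MR² = (16.7)(0.599)² = 5.992 kg·m².
Taking anticlockwise as positive: τ₁ = +(27.1)(0.599) = +16.23 N·m; τ₂ = −(24.5)(0.294) = −7.203 N·m.
Net torque τ = 9.030 N·m.
α = τ/I = 9.030/5.992 = 1.507 rad/s².

α ≈ 1.51 rad/s², anticlockwise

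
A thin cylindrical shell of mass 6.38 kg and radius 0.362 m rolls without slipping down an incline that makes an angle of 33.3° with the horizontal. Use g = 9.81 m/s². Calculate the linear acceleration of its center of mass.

a ≈ 2.69 m/s²

Translation along the incline: Mg sinθ − f = Ma.
Rotation about the center: fR = Iα with I = MR². No-slip gives a = αR, so f = (I/R²)a = M a.
Substituting: Mg sinθ = (1 + 1.000)Ma, so a = g sinθ/(1 + 1.000) = (9.81) sin 33.3° / 2.000 = 2.693 m/s².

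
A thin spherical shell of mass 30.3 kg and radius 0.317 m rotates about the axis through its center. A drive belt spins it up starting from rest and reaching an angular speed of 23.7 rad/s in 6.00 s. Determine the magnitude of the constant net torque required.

τ ≈ 8.02 N·m

I = (2/3)MR² = (2/3)(30.3)(0.317)² = 2.030 kg·m².
α = Δω/Δt = (23.7 − 0)/6.00 = 3.950 rad/s².
τ = Iα = (2.030)(3.950) = 8.018 N·m.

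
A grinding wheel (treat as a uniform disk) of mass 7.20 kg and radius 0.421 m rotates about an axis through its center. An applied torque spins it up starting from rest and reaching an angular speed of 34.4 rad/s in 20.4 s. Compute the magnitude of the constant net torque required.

I = ½MR² = (1/2)(7.20)(0.421)² = 0.6381 kg·m².
α = Δω/Δt = (34.4 − 0)/20.4 = 1.686 rad/s².
τ = Iα = (0.6381)(1.686) = 1.076 N·m.

τ ≈ 1.08 N·m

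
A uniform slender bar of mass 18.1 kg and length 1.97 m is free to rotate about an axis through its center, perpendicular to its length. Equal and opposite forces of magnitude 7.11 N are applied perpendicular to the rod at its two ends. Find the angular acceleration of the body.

I = (1/12)ML² = (1/12)(18.1)(1.97)² = 5.854 kg·m².
The couple gives τ = F·(L/2) + F·(L/2) = F L = (7.11)(1.97) = 14.01 N·m.
From τ = Iα: α = 14.01/5.854 = 2.393 rad/s².

α ≈ 2.39 rad/s²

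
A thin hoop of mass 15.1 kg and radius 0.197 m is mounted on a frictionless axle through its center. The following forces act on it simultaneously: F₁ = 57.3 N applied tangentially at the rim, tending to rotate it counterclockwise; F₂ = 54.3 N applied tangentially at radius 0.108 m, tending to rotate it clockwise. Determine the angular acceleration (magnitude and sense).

I = MR² = (15.1)(0.197)² = 0.5860 kg·m².
Taking counterclockwise as positive: τ₁ = +(57.3)(0.197) = +11.29 N·m; τ₂ = −(54.3)(0.108) = −5.864 N·m.
Net torque τ = 5.424 N·m.
α = τ/I = 5.424/0.5860 = 9.255 rad/s².

α ≈ 9.26 rad/s², counterclockwise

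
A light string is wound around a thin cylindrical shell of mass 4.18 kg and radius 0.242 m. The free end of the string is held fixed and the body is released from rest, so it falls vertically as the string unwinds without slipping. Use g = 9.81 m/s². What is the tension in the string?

T ≈ 20.5 N

Translation: Mg − T = Ma. Rotation about the center: TR = Iα with I = MR².
With a = αR: T = (I/R²)a = M a, so Mg = (1 + 1.000)Ma.
a = g/(1 + 1.000) = 9.81/2.000 = 4.905 m/s².
T = 1.000·M·a = (1.000)(4.18)(4.905) = 20.50 N.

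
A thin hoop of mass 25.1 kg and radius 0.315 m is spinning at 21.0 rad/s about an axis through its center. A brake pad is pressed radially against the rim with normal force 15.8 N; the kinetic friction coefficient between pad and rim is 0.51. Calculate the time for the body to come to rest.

I = MR² = (25.1)(0.315)² = 2.491 kg·m².
Friction force f = μN = (0.51)(15.8) = 8.058 N at the rim; torque magnitude τ = fR = 2.538 N·m, opposing ω.
|α| = τ/I = 2.538/2.491 = 1.019 rad/s² (deceleration).
0 = ω₀ − |α|t ⇒ t = ω₀/|α| = 21.0/1.019 = 20.61 s.

t ≈ 20.6 s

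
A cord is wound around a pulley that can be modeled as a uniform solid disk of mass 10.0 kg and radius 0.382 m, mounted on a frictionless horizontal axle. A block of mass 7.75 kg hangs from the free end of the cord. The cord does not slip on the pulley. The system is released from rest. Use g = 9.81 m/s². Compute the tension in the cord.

I = ½MR² = (1/2)(10.0)(0.382)² = 0.7296 kg·m².
Block: mg − T = ma. Pulley: TR = Iα. No-slip: a = αR, so T = (I/R²)a = 5.000·a.
Then mg = (m + 5.000)a, so a = (7.75)(9.81)/(7.75 + 5.000) = 5.963 m/s².
T = 5.000·a = 29.81 N.

T ≈ 29.8 N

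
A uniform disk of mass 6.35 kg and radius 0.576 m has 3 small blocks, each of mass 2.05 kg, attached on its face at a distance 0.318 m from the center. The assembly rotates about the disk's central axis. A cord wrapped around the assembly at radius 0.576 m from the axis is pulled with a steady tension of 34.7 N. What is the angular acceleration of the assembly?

I_disk = ½MR² = ½(6.35)(0.576)² = 1.053 kg·m².
I_blocks = 3·m·r² = 3(2.05)(0.318)² = 0.6219 kg·m².
Total I = 1.675 kg·m².
τ = F r = (34.7)(0.576) = 19.99 N·m.
α = τ/I = 19.99/1.675 = 11.93 rad/s².

α ≈ 11.9 rad/s²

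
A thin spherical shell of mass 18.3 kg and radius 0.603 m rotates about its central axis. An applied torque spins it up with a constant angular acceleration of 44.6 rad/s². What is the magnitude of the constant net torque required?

I = (2/3)MR² = (2/3)(18.3)(0.603)² = 4.436 kg·m².
τ = Iα = (4.436)(44.60) = 197.8 N·m.

τ ≈ 198 N·m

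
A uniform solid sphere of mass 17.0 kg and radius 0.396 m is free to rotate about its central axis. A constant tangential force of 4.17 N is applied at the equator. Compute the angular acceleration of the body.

α ≈ 1.55 rad/s²

I = (2/5)MR² = (2/5)(17.0)(0.396)² = 1.066 kg·m².
τ = F R = (4.17)(0.396) = 1.651 N·m.
From τ = Iα: α = 1.651/1.066 = 1.549 rad/s².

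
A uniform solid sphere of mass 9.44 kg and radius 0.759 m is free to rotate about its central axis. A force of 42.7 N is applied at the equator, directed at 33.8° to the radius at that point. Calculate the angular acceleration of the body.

α ≈ 8.29 rad/s²

I = (2/5)MR² = (2/5)(9.44)(0.759)² = 2.175 kg·m².
Only the tangential component produces torque: τ = F R sinθ = (42.7)(0.759) sin 33.8° = 18.03 N·m.
Newton's second law for rotation, τ = Iα, gives α = τ/I = 18.03/2.175 = 8.288 rad/s².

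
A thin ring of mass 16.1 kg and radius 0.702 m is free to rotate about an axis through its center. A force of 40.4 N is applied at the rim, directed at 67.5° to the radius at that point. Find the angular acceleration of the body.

I = MR² = (16.1)(0.702)² = 7.934 kg·m².
Only the tangential component produces torque: τ = F R sinθ = (40.4)(0.702) sin 67.5° = 26.20 N·m.
Newton's second law for rotation, τ = Iα, gives α = τ/I = 26.20/7.934 = 3.302 rad/s².

α ≈ 3.30 rad/s²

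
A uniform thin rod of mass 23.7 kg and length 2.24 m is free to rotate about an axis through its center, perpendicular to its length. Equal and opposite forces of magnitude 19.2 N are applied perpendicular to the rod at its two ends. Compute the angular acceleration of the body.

α ≈ 4.34 rad/s²

I = (1/12)ML² = (1/12)(23.7)(2.24)² = 9.910 kg·m².
The couple gives τ = F·(L/2) + F·(L/2) = F L = (19.2)(2.24) = 43.01 N·m.
Newton's second law for rotation, τ = Iα, gives α = τ/I = 43.01/9.910 = 4.340 rad/s².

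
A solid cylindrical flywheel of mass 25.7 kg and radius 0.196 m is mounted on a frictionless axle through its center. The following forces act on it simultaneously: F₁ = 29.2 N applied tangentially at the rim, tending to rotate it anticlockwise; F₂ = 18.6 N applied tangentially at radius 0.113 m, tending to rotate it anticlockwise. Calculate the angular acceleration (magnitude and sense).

I = ½MR² = (1/2)(25.7)(0.196)² = 0.4936 kg·m².
Taking anticlockwise as positive: τ₁ = +(29.2)(0.196) = +5.723 N·m; τ₂ = +(18.6)(0.113) = +2.102 N·m.
Net torque τ = 7.825 N·m.
α = τ/I = 7.825/0.4936 = 15.85 rad/s².

α ≈ 15.9 rad/s², anticlockwise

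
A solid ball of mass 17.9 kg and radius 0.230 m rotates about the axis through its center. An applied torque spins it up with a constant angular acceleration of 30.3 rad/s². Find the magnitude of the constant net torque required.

I = (2/5)MR² = (2/5)(17.9)(0.230)² = 0.3788 kg·m².
τ = Iα = (0.3788)(30.30) = 11.48 N·m.

τ ≈ 11.5 N·m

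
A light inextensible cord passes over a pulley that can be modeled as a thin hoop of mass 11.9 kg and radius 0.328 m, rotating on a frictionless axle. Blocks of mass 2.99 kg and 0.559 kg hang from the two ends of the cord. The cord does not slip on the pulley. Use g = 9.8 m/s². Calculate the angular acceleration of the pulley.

I = MR² = (11.9)(0.328)² = 1.280 kg·m².
Heavier block: m₁g − T₁ = m₁a. Lighter block: T₂ − m₂g = m₂a.
Pulley: (T₁ − T₂)R = Iα = I(a/R), so T₁ − T₂ = (I/R²)a = 1·M_p a = 11.90·a.
Adding the three: (m₁ − m₂)g = (m₁ + m₂ + 11.90)a, so a = (2.99 − 0.559)(9.8)/(2.99 + 0.559 + 11.90) = 1.542 m/s².
α = a/R = 1.542/0.328 = 4.702 rad/s².

α ≈ 4.70 rad/s²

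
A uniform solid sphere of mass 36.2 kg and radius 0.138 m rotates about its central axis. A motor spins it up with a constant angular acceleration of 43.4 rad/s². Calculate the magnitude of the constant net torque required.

τ ≈ 12.0 N·m

I = (2/5)MR² = (2/5)(36.2)(0.138)² = 0.2758 kg·m².
τ = Iα = (0.2758)(43.40) = 11.97 N·m.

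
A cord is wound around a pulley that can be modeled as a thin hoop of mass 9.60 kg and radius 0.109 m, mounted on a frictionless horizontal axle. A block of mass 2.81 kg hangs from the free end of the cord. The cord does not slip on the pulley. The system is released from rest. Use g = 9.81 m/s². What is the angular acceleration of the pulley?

α ≈ 20.4 rad/s²

I = MR² = (9.60)(0.109)² = 0.1141 kg·m².
Block: mg − T = ma. Pulley: TR = Iα. No-slip: a = αR, so T = (I/R²)a = 9.600·a.
Then mg = (m + 9.600)a, so a = (2.81)(9.81)/(2.81 + 9.600) = 2.221 m/s².
α = a/R = 2.221/0.109 = 20.38 rad/s².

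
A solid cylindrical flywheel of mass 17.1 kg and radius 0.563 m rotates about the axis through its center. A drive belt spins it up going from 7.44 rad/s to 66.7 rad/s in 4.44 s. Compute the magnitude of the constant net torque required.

I = ½MR² = (1/2)(17.1)(0.563)² = 2.710 kg·m².
α = Δω/Δt = (66.7 − 7.44)/4.44 = 13.35 rad/s².
τ = Iα = (2.710)(13.35) = 36.17 N·m.

τ ≈ 36.2 N·m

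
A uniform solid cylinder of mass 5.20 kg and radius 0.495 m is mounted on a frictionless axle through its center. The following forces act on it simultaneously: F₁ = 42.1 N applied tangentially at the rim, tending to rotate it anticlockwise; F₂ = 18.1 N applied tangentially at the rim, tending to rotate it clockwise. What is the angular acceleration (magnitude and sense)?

α ≈ 18.6 rad/s², anticlockwise

I = ½MR² = (1/2)(5.20)(0.495)² = 0.6371 kg·m².
Taking anticlockwise as positive: τ₁ = +(42.1)(0.495) = +20.84 N·m; τ₂ = −(18.1)(0.495) = −8.960 N·m.
Net torque τ = 11.88 N·m.
α = τ/I = 11.88/0.6371 = 18.65 rad/s².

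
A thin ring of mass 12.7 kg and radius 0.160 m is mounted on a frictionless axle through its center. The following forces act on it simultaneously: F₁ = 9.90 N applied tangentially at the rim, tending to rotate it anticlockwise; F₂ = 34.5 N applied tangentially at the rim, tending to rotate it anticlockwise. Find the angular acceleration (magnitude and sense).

α ≈ 21.9 rad/s², anticlockwise

I = MR² = (12.7)(0.160)² = 0.3251 kg·m².
Taking anticlockwise as positive: τ₁ = +(9.90)(0.160) = +1.584 N·m; τ₂ = +(34.5)(0.160) = +5.520 N·m.
Net torque τ = 7.104 N·m.
α = τ/I = 7.104/0.3251 = 21.85 rad/s².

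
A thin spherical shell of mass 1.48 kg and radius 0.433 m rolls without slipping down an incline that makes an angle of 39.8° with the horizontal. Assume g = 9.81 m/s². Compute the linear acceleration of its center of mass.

Translation along the incline: Mg sinθ − f = Ma.
Rotation about the center: fR = Iα with I = (2/3)MR². No-slip gives a = αR, so f = (I/R²)a = (2/3)M a.
Substituting: Mg sinθ = (1 + 0.6667)Ma, so a = g sinθ/(1 + 0.6667) = (9.81) sin 39.8° / 1.667 = 3.768 m/s².

a ≈ 3.77 m/s²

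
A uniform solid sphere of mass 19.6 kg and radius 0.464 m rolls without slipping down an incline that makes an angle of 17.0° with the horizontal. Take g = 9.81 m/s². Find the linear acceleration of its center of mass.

a ≈ 2.05 m/s²

Translation along the incline: Mg sinθ − f = Ma.
Rotation about the center: fR = Iα with I = (2/5)MR². No-slip gives a = αR, so f = (I/R²)a = (2/5)M a.
Substituting: Mg sinθ = (1 + 0.4000)Ma, so a = g sinθ/(1 + 0.4000) = (9.81) sin 17.0° / 1.400 = 2.049 m/s².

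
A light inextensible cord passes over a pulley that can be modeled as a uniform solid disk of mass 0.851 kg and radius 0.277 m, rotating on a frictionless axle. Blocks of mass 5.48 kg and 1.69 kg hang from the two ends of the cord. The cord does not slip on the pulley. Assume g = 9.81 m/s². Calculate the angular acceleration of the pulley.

I = ½MR² = (1/2)(0.851)(0.277)² = 0.03265 kg·m².
Heavier block: m₁g − T₁ = m₁a. Lighter block: T₂ − m₂g = m₂a.
Pulley: (T₁ − T₂)R = Iα = I(a/R), so T₁ − T₂ = (I/R²)a = (1/2)M_p a = 0.4255·a.
Adding the three: (m₁ − m₂)g = (m₁ + m₂ + 0.4255)a, so a = (5.48 − 1.69)(9.81)/(5.48 + 1.69 + 0.4255) = 4.895 m/s².
α = a/R = 4.895/0.277 = 17.67 rad/s².

α ≈ 17.7 rad/s²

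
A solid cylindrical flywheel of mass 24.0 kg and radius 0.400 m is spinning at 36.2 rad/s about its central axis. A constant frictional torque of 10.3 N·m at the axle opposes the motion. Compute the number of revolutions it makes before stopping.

≈ 19.4 revolutions

I = ½MR² = (1/2)(24.0)(0.400)² = 1.920 kg·m².
The net torque has magnitude 10.3 N·m, opposing ω.
|α| = τ/I = 10.30/1.920 = 5.365 rad/s² (deceleration).
ω² = ω₀² − 2|α|θ with ω = 0 ⇒ θ = ω₀²/(2|α|) = 122.1 rad = 19.44 rev.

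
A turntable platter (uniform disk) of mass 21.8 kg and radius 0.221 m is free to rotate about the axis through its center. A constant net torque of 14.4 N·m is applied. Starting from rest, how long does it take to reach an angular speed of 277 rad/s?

t ≈ 10.2 s

I = ½MR² = (1/2)(21.8)(0.221)² = 0.5324 kg·m².
α = τ/I = 14.4/0.5324 = 27.05 rad/s².
ω = αt ⇒ t = ω/α = 277/27.05 = 10.24 s.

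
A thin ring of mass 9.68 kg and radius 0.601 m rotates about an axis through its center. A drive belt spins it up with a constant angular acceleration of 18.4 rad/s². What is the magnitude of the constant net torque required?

I = MR² = (9.68)(0.601)² = 3.496 kg·m².
τ = Iα = (3.496)(18.40) = 64.33 N·m.

τ ≈ 64.3 N·m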